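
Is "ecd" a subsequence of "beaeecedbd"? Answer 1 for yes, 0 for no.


Check if "ecd" is a subsequence of "beaeecedbd"
Greedy scan:
  Position 0 ('b'): no match needed
  Position 1 ('e'): matches sub[0] = 'e'
  Position 2 ('a'): no match needed
  Position 3 ('e'): no match needed
  Position 4 ('e'): no match needed
  Position 5 ('c'): matches sub[1] = 'c'
  Position 6 ('e'): no match needed
  Position 7 ('d'): matches sub[2] = 'd'
  Position 8 ('b'): no match needed
  Position 9 ('d'): no match needed
All 3 characters matched => is a subsequence

1


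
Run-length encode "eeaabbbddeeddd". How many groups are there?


Input: eeaabbbddeeddd
Scanning for consecutive runs:
  Group 1: 'e' x 2 (positions 0-1)
  Group 2: 'a' x 2 (positions 2-3)
  Group 3: 'b' x 3 (positions 4-6)
  Group 4: 'd' x 2 (positions 7-8)
  Group 5: 'e' x 2 (positions 9-10)
  Group 6: 'd' x 3 (positions 11-13)
Total groups: 6

6


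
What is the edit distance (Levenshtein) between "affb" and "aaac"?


Computing edit distance: "affb" -> "aaac"
DP table:
           a    a    a    c
      0    1    2    3    4
  a   1    0    1    2    3
  f   2    1    1    2    3
  f   3    2    2    2    3
  b   4    3    3    3    3
Edit distance = dp[4][4] = 3

3


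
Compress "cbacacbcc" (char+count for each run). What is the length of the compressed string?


Input: cbacacbcc
Runs:
  'c' x 1 => "c1"
  'b' x 1 => "b1"
  'a' x 1 => "a1"
  'c' x 1 => "c1"
  'a' x 1 => "a1"
  'c' x 1 => "c1"
  'b' x 1 => "b1"
  'c' x 2 => "c2"
Compressed: "c1b1a1c1a1c1b1c2"
Compressed length: 16

16


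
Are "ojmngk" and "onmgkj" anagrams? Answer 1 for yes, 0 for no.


Strings: "ojmngk", "onmgkj"
Sorted first:  gjkmno
Sorted second: gjkmno
Sorted forms match => anagrams

1


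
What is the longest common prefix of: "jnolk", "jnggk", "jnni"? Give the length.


Words: jnolk, jnggk, jnni
  Position 0: all 'j' => match
  Position 1: all 'n' => match
  Position 2: ('o', 'g', 'n') => mismatch, stop
LCP = "jn" (length 2)

2


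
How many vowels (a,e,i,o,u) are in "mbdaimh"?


Input: mbdaimh
Checking each character:
  'm' at position 0: consonant
  'b' at position 1: consonant
  'd' at position 2: consonant
  'a' at position 3: vowel (running total: 1)
  'i' at position 4: vowel (running total: 2)
  'm' at position 5: consonant
  'h' at position 6: consonant
Total vowels: 2

2


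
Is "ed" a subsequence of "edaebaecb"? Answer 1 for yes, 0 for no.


Check if "ed" is a subsequence of "edaebaecb"
Greedy scan:
  Position 0 ('e'): matches sub[0] = 'e'
  Position 1 ('d'): matches sub[1] = 'd'
  Position 2 ('a'): no match needed
  Position 3 ('e'): no match needed
  Position 4 ('b'): no match needed
  Position 5 ('a'): no match needed
  Position 6 ('e'): no match needed
  Position 7 ('c'): no match needed
  Position 8 ('b'): no match needed
All 2 characters matched => is a subsequence

1


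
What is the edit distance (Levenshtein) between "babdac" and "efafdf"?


Computing edit distance: "babdac" -> "efafdf"
DP table:
           e    f    a    f    d    f
      0    1    2    3    4    5    6
  b   1    1    2    3    4    5    6
  a   2    2    2    2    3    4    5
  b   3    3    3    3    3    4    5
  d   4    4    4    4    4    3    4
  a   5    5    5    4    5    4    4
  c   6    6    6    5    5    5    5
Edit distance = dp[6][6] = 5

5


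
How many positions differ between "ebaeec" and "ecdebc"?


Comparing "ebaeec" and "ecdebc" position by position:
  Position 0: 'e' vs 'e' => same
  Position 1: 'b' vs 'c' => DIFFER
  Position 2: 'a' vs 'd' => DIFFER
  Position 3: 'e' vs 'e' => same
  Position 4: 'e' vs 'b' => DIFFER
  Position 5: 'c' vs 'c' => same
Positions that differ: 3

3


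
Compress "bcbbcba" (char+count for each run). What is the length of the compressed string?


Input: bcbbcba
Runs:
  'b' x 1 => "b1"
  'c' x 1 => "c1"
  'b' x 2 => "b2"
  'c' x 1 => "c1"
  'b' x 1 => "b1"
  'a' x 1 => "a1"
Compressed: "b1c1b2c1b1a1"
Compressed length: 12

12


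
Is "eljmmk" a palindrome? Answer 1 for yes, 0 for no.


Input: eljmmk
Reversed: kmmjle
  Compare pos 0 ('e') with pos 5 ('k'): MISMATCH
  Compare pos 1 ('l') with pos 4 ('m'): MISMATCH
  Compare pos 2 ('j') with pos 3 ('m'): MISMATCH
Result: not a palindrome

0


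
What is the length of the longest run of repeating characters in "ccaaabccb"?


Input: "ccaaabccb"
Scanning for longest run:
  Position 1 ('c'): continues run of 'c', length=2
  Position 2 ('a'): new char, reset run to 1
  Position 3 ('a'): continues run of 'a', length=2
  Position 4 ('a'): continues run of 'a', length=3
  Position 5 ('b'): new char, reset run to 1
  Position 6 ('c'): new char, reset run to 1
  Position 7 ('c'): continues run of 'c', length=2
  Position 8 ('b'): new char, reset run to 1
Longest run: 'a' with length 3

3


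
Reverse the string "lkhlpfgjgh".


Input: lkhlpfgjgh
Reading characters right to left:
  Position 9: 'h'
  Position 8: 'g'
  Position 7: 'j'
  Position 6: 'g'
  Position 5: 'f'
  Position 4: 'p'
  Position 3: 'l'
  Position 2: 'h'
  Position 1: 'k'
  Position 0: 'l'
Reversed: hgjgfplhkl

hgjgfplhkl


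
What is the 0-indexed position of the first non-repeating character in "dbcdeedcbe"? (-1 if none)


Input: dbcdeedcbe
Character frequencies:
  'b': 2
  'c': 2
  'd': 3
  'e': 3
Scanning left to right for freq == 1:
  Position 0 ('d'): freq=3, skip
  Position 1 ('b'): freq=2, skip
  Position 2 ('c'): freq=2, skip
  Position 3 ('d'): freq=3, skip
  Position 4 ('e'): freq=3, skip
  Position 5 ('e'): freq=3, skip
  Position 6 ('d'): freq=3, skip
  Position 7 ('c'): freq=2, skip
  Position 8 ('b'): freq=2, skip
  Position 9 ('e'): freq=3, skip
  No unique character found => answer = -1

-1


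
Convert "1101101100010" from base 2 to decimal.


Input: "1101101100010" in base 2
Positional expansion:
  Digit '1' (value 1) x 2^12 = 4096
  Digit '1' (value 1) x 2^11 = 2048
  Digit '0' (value 0) x 2^10 = 0
  Digit '1' (value 1) x 2^9 = 512
  Digit '1' (value 1) x 2^8 = 256
  Digit '0' (value 0) x 2^7 = 0
  Digit '1' (value 1) x 2^6 = 64
  Digit '1' (value 1) x 2^5 = 32
  Digit '0' (value 0) x 2^4 = 0
  Digit '0' (value 0) x 2^3 = 0
  Digit '0' (value 0) x 2^2 = 0
  Digit '1' (value 1) x 2^1 = 2
  Digit '0' (value 0) x 2^0 = 0
Sum = 7010

7010


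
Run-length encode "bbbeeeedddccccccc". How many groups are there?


Input: bbbeeeedddccccccc
Scanning for consecutive runs:
  Group 1: 'b' x 3 (positions 0-2)
  Group 2: 'e' x 4 (positions 3-6)
  Group 3: 'd' x 3 (positions 7-9)
  Group 4: 'c' x 7 (positions 10-16)
Total groups: 4

4


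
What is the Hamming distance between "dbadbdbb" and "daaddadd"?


Comparing "dbadbdbb" and "daaddadd" position by position:
  Position 0: 'd' vs 'd' => same
  Position 1: 'b' vs 'a' => differ
  Position 2: 'a' vs 'a' => same
  Position 3: 'd' vs 'd' => same
  Position 4: 'b' vs 'd' => differ
  Position 5: 'd' vs 'a' => differ
  Position 6: 'b' vs 'd' => differ
  Position 7: 'b' vs 'd' => differ
Total differences (Hamming distance): 5

5


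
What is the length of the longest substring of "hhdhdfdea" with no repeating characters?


Input: "hhdhdfdea"
Sliding window (track last position of each char):
  Position 0 ('h'): window [0,0] length 1 -- new best
  Position 1 ('h'): repeat (last at 0), move window start to 1
  Position 1 ('h'): window [1,1] length 1
  Position 2 ('d'): window [1,2] length 2 -- new best
  Position 3 ('h'): repeat (last at 1), move window start to 2
  Position 3 ('h'): window [2,3] length 2
  Position 4 ('d'): repeat (last at 2), move window start to 3
  Position 4 ('d'): window [3,4] length 2
  Position 5 ('f'): window [3,5] length 3 -- new best
  Position 6 ('d'): repeat (last at 4), move window start to 5
  Position 6 ('d'): window [5,6] length 2
  Position 7 ('e'): window [5,7] length 3
  Position 8 ('a'): window [5,8] length 4 -- new best
Longest substring with no repeats: "fdea" with length 4

4


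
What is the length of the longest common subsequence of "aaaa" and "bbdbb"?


LCS of "aaaa" and "bbdbb"
DP table:
           b    b    d    b    b
      0    0    0    0    0    0
  a   0    0    0    0    0    0
  a   0    0    0    0    0    0
  a   0    0    0    0    0    0
  a   0    0    0    0    0    0
LCS length = dp[4][5] = 0

0


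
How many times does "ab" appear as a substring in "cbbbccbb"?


Searching for "ab" in "cbbbccbb"
Scanning each position:
  Position 0: "cb" => no
  Position 1: "bb" => no
  Position 2: "bb" => no
  Position 3: "bc" => no
  Position 4: "cc" => no
  Position 5: "cb" => no
  Position 6: "bb" => no
Total occurrences: 0

0


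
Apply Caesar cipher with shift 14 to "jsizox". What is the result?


Caesar cipher: shift "jsizox" by 14
  'j' (pos 9) + 14 = pos 23 = 'x'
  's' (pos 18) + 14 = pos 6 = 'g'
  'i' (pos 8) + 14 = pos 22 = 'w'
  'z' (pos 25) + 14 = pos 13 = 'n'
  'o' (pos 14) + 14 = pos 2 = 'c'
  'x' (pos 23) + 14 = pos 11 = 'l'
Result: xgwncl

xgwncl


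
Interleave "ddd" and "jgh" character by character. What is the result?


Interleaving "ddd" and "jgh":
  Position 0: 'd' from first, 'j' from second => "dj"
  Position 1: 'd' from first, 'g' from second => "dg"
  Position 2: 'd' from first, 'h' from second => "dh"
Result: djdgdh

djdgdh


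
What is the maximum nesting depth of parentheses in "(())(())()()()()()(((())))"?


Input: "(())(())()()()()()(((())))"
Tracking depth:
  Position 0 '(': depth becomes 1
  Position 1 '(': depth becomes 2
  Position 2 ')': depth becomes 1
  Position 3 ')': depth becomes 0
  Position 4 '(': depth becomes 1
  Position 5 '(': depth becomes 2
  Position 6 ')': depth becomes 1
  Position 7 ')': depth becomes 0
  Position 8 '(': depth becomes 1
  Position 9 ')': depth becomes 0
  Position 10 '(': depth becomes 1
  Position 11 ')': depth becomes 0
  Position 12 '(': depth becomes 1
  Position 13 ')': depth becomes 0
  Position 14 '(': depth becomes 1
  Position 15 ')': depth becomes 0
  Position 16 '(': depth becomes 1
  Position 17 ')': depth becomes 0
  Position 18 '(': depth becomes 1
  Position 19 '(': depth becomes 2
  Position 20 '(': depth becomes 3
  Position 21 '(': depth becomes 4
  Position 22 ')': depth becomes 3
  Position 23 ')': depth becomes 2
  Position 24 ')': depth becomes 1
  Position 25 ')': depth becomes 0
Maximum depth reached: 4

4


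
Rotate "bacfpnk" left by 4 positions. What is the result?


Input: "bacfpnk", rotate left by 4
First 4 characters: "bacf"
Remaining characters: "pnk"
Concatenate remaining + first: "pnk" + "bacf" = "pnkbacf"

pnkbacf


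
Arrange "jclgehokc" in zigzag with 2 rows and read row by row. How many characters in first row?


Zigzag "jclgehokc" into 2 rows:
Placing characters:
  'j' => row 0
  'c' => row 1
  'l' => row 0
  'g' => row 1
  'e' => row 0
  'h' => row 1
  'o' => row 0
  'k' => row 1
  'c' => row 0
Rows:
  Row 0: "jleoc"
  Row 1: "cghk"
First row length: 5

5


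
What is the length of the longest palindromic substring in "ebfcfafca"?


Input: "ebfcfafca"
Checking substrings for palindromes:
  [3:8] "cfafc" (len 5) => palindrome
  [2:5] "fcf" (len 3) => palindrome
  [4:7] "faf" (len 3) => palindrome
Longest palindromic substring: "cfafc" with length 5

5


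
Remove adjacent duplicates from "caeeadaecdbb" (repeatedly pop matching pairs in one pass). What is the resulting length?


Input: caeeadaecdbb
Stack-based adjacent duplicate removal:
  Read 'c': push. Stack: c
  Read 'a': push. Stack: ca
  Read 'e': push. Stack: cae
  Read 'e': matches stack top 'e' => pop. Stack: ca
  Read 'a': matches stack top 'a' => pop. Stack: c
  Read 'd': push. Stack: cd
  Read 'a': push. Stack: cda
  Read 'e': push. Stack: cdae
  Read 'c': push. Stack: cdaec
  Read 'd': push. Stack: cdaecd
  Read 'b': push. Stack: cdaecdb
  Read 'b': matches stack top 'b' => pop. Stack: cdaecd
Final stack: "cdaecd" (length 6)

6


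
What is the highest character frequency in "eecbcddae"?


Input: eecbcddae
Character counts:
  'a': 1
  'b': 1
  'c': 2
  'd': 2
  'e': 3
Maximum frequency: 3

3


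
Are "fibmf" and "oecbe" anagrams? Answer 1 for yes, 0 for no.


Strings: "fibmf", "oecbe"
Sorted first:  bffim
Sorted second: bceeo
Differ at position 1: 'f' vs 'c' => not anagrams

0


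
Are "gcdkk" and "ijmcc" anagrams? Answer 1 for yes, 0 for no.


Strings: "gcdkk", "ijmcc"
Sorted first:  cdgkk
Sorted second: ccijm
Differ at position 1: 'd' vs 'c' => not anagrams

0


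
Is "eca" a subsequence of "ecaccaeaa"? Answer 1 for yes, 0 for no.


Check if "eca" is a subsequence of "ecaccaeaa"
Greedy scan:
  Position 0 ('e'): matches sub[0] = 'e'
  Position 1 ('c'): matches sub[1] = 'c'
  Position 2 ('a'): matches sub[2] = 'a'
  Position 3 ('c'): no match needed
  Position 4 ('c'): no match needed
  Position 5 ('a'): no match needed
  Position 6 ('e'): no match needed
  Position 7 ('a'): no match needed
  Position 8 ('a'): no match needed
All 3 characters matched => is a subsequence

1


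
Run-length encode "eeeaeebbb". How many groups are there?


Input: eeeaeebbb
Scanning for consecutive runs:
  Group 1: 'e' x 3 (positions 0-2)
  Group 2: 'a' x 1 (positions 3-3)
  Group 3: 'e' x 2 (positions 4-5)
  Group 4: 'b' x 3 (positions 6-8)
Total groups: 4

4


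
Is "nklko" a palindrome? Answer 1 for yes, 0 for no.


Input: nklko
Reversed: oklkn
  Compare pos 0 ('n') with pos 4 ('o'): MISMATCH
  Compare pos 1 ('k') with pos 3 ('k'): match
Result: not a palindrome

0


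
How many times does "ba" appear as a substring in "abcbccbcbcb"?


Searching for "ba" in "abcbccbcbcb"
Scanning each position:
  Position 0: "ab" => no
  Position 1: "bc" => no
  Position 2: "cb" => no
  Position 3: "bc" => no
  Position 4: "cc" => no
  Position 5: "cb" => no
  Position 6: "bc" => no
  Position 7: "cb" => no
  Position 8: "bc" => no
  Position 9: "cb" => no
Total occurrences: 0

0


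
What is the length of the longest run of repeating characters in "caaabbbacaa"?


Input: "caaabbbacaa"
Scanning for longest run:
  Position 1 ('a'): new char, reset run to 1
  Position 2 ('a'): continues run of 'a', length=2
  Position 3 ('a'): continues run of 'a', length=3
  Position 4 ('b'): new char, reset run to 1
  Position 5 ('b'): continues run of 'b', length=2
  Position 6 ('b'): continues run of 'b', length=3
  Position 7 ('a'): new char, reset run to 1
  Position 8 ('c'): new char, reset run to 1
  Position 9 ('a'): new char, reset run to 1
  Position 10 ('a'): continues run of 'a', length=2
Longest run: 'a' with length 3

3


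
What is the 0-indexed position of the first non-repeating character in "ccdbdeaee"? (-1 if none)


Input: ccdbdeaee
Character frequencies:
  'a': 1
  'b': 1
  'c': 2
  'd': 2
  'e': 3
Scanning left to right for freq == 1:
  Position 0 ('c'): freq=2, skip
  Position 1 ('c'): freq=2, skip
  Position 2 ('d'): freq=2, skip
  Position 3 ('b'): unique! => answer = 3

3


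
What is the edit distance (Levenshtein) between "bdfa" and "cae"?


Computing edit distance: "bdfa" -> "cae"
DP table:
           c    a    e
      0    1    2    3
  b   1    1    2    3
  d   2    2    2    3
  f   3    3    3    3
  a   4    4    3    4
Edit distance = dp[4][3] = 4

4


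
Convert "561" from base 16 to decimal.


Input: "561" in base 16
Positional expansion:
  Digit '5' (value 5) x 16^2 = 1280
  Digit '6' (value 6) x 16^1 = 96
  Digit '1' (value 1) x 16^0 = 1
Sum = 1377

1377


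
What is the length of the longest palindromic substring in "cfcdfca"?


Input: "cfcdfca"
Checking substrings for palindromes:
  [0:3] "cfc" (len 3) => palindrome
Longest palindromic substring: "cfc" with length 3

3


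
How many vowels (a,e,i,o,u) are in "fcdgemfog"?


Input: fcdgemfog
Checking each character:
  'f' at position 0: consonant
  'c' at position 1: consonant
  'd' at position 2: consonant
  'g' at position 3: consonant
  'e' at position 4: vowel (running total: 1)
  'm' at position 5: consonant
  'f' at position 6: consonant
  'o' at position 7: vowel (running total: 2)
  'g' at position 8: consonant
Total vowels: 2

2


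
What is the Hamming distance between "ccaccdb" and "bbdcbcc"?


Comparing "ccaccdb" and "bbdcbcc" position by position:
  Position 0: 'c' vs 'b' => differ
  Position 1: 'c' vs 'b' => differ
  Position 2: 'a' vs 'd' => differ
  Position 3: 'c' vs 'c' => same
  Position 4: 'c' vs 'b' => differ
  Position 5: 'd' vs 'c' => differ
  Position 6: 'b' vs 'c' => differ
Total differences (Hamming distance): 6

6


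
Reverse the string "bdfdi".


Input: bdfdi
Reading characters right to left:
  Position 4: 'i'
  Position 3: 'd'
  Position 2: 'f'
  Position 1: 'd'
  Position 0: 'b'
Reversed: idfdb

idfdb


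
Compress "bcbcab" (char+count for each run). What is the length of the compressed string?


Input: bcbcab
Runs:
  'b' x 1 => "b1"
  'c' x 1 => "c1"
  'b' x 1 => "b1"
  'c' x 1 => "c1"
  'a' x 1 => "a1"
  'b' x 1 => "b1"
Compressed: "b1c1b1c1a1b1"
Compressed length: 12

12


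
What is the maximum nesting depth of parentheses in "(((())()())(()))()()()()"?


Input: "(((())()())(()))()()()()"
Tracking depth:
  Position 0 '(': depth becomes 1
  Position 1 '(': depth becomes 2
  Position 2 '(': depth becomes 3
  Position 3 '(': depth becomes 4
  Position 4 ')': depth becomes 3
  Position 5 ')': depth becomes 2
  Position 6 '(': depth becomes 3
  Position 7 ')': depth becomes 2
  Position 8 '(': depth becomes 3
  Position 9 ')': depth becomes 2
  Position 10 ')': depth becomes 1
  Position 11 '(': depth becomes 2
  Position 12 '(': depth becomes 3
  Position 13 ')': depth becomes 2
  Position 14 ')': depth becomes 1
  Position 15 ')': depth becomes 0
  Position 16 '(': depth becomes 1
  Position 17 ')': depth becomes 0
  Position 18 '(': depth becomes 1
  Position 19 ')': depth becomes 0
  Position 20 '(': depth becomes 1
  Position 21 ')': depth becomes 0
  Position 22 '(': depth becomes 1
  Position 23 ')': depth becomes 0
Maximum depth reached: 4

4


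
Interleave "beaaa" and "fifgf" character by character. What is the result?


Interleaving "beaaa" and "fifgf":
  Position 0: 'b' from first, 'f' from second => "bf"
  Position 1: 'e' from first, 'i' from second => "ei"
  Position 2: 'a' from first, 'f' from second => "af"
  Position 3: 'a' from first, 'g' from second => "ag"
  Position 4: 'a' from first, 'f' from second => "af"
Result: bfeiafagaf

bfeiafagaf


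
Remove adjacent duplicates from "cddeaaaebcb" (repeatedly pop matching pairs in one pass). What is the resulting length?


Input: cddeaaaebcb
Stack-based adjacent duplicate removal:
  Read 'c': push. Stack: c
  Read 'd': push. Stack: cd
  Read 'd': matches stack top 'd' => pop. Stack: c
  Read 'e': push. Stack: ce
  Read 'a': push. Stack: cea
  Read 'a': matches stack top 'a' => pop. Stack: ce
  Read 'a': push. Stack: cea
  Read 'e': push. Stack: ceae
  Read 'b': push. Stack: ceaeb
  Read 'c': push. Stack: ceaebc
  Read 'b': push. Stack: ceaebcb
Final stack: "ceaebcb" (length 7)

7


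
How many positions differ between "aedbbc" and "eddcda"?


Comparing "aedbbc" and "eddcda" position by position:
  Position 0: 'a' vs 'e' => DIFFER
  Position 1: 'e' vs 'd' => DIFFER
  Position 2: 'd' vs 'd' => same
  Position 3: 'b' vs 'c' => DIFFER
  Position 4: 'b' vs 'd' => DIFFER
  Position 5: 'c' vs 'a' => DIFFER
Positions that differ: 5

5


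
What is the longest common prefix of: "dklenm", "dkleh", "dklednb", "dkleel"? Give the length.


Words: dklenm, dkleh, dklednb, dkleel
  Position 0: all 'd' => match
  Position 1: all 'k' => match
  Position 2: all 'l' => match
  Position 3: all 'e' => match
  Position 4: ('n', 'h', 'd', 'e') => mismatch, stop
LCP = "dkle" (length 4)

4


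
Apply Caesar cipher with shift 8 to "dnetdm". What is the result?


Caesar cipher: shift "dnetdm" by 8
  'd' (pos 3) + 8 = pos 11 = 'l'
  'n' (pos 13) + 8 = pos 21 = 'v'
  'e' (pos 4) + 8 = pos 12 = 'm'
  't' (pos 19) + 8 = pos 1 = 'b'
  'd' (pos 3) + 8 = pos 11 = 'l'
  'm' (pos 12) + 8 = pos 20 = 'u'
Result: lvmblu

lvmblu


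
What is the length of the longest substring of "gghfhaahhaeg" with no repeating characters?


Input: "gghfhaahhaeg"
Sliding window (track last position of each char):
  Position 0 ('g'): window [0,0] length 1 -- new best
  Position 1 ('g'): repeat (last at 0), move window start to 1
  Position 1 ('g'): window [1,1] length 1
  Position 2 ('h'): window [1,2] length 2 -- new best
  Position 3 ('f'): window [1,3] length 3 -- new best
  Position 4 ('h'): repeat (last at 2), move window start to 3
  Position 4 ('h'): window [3,4] length 2
  Position 5 ('a'): window [3,5] length 3
  Position 6 ('a'): repeat (last at 5), move window start to 6
  Position 6 ('a'): window [6,6] length 1
  Position 7 ('h'): window [6,7] length 2
  Position 8 ('h'): repeat (last at 7), move window start to 8
  Position 8 ('h'): window [8,8] length 1
  Position 9 ('a'): window [8,9] length 2
  Position 10 ('e'): window [8,10] length 3
  Position 11 ('g'): window [8,11] length 4 -- new best
Longest substring with no repeats: "haeg" with length 4

4


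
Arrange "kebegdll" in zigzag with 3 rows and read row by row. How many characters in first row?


Zigzag "kebegdll" into 3 rows:
Placing characters:
  'k' => row 0
  'e' => row 1
  'b' => row 2
  'e' => row 1
  'g' => row 0
  'd' => row 1
  'l' => row 2
  'l' => row 1
Rows:
  Row 0: "kg"
  Row 1: "eedl"
  Row 2: "bl"
First row length: 2

2


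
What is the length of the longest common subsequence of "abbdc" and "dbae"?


LCS of "abbdc" and "dbae"
DP table:
           d    b    a    e
      0    0    0    0    0
  a   0    0    0    1    1
  b   0    0    1    1    1
  b   0    0    1    1    1
  d   0    1    1    1    1
  c   0    1    1    1    1
LCS length = dp[5][4] = 1

1


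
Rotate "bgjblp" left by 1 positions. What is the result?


Input: "bgjblp", rotate left by 1
First 1 characters: "b"
Remaining characters: "gjblp"
Concatenate remaining + first: "gjblp" + "b" = "gjblpb"

gjblpb


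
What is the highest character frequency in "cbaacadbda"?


Input: cbaacadbda
Character counts:
  'a': 4
  'b': 2
  'c': 2
  'd': 2
Maximum frequency: 4

4


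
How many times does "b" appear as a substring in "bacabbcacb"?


Searching for "b" in "bacabbcacb"
Scanning each position:
  Position 0: "b" => MATCH
  Position 1: "a" => no
  Position 2: "c" => no
  Position 3: "a" => no
  Position 4: "b" => MATCH
  Position 5: "b" => MATCH
  Position 6: "c" => no
  Position 7: "a" => no
  Position 8: "c" => no
  Position 9: "b" => MATCH
Total occurrences: 4

4


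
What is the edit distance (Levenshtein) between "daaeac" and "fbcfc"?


Computing edit distance: "daaeac" -> "fbcfc"
DP table:
           f    b    c    f    c
      0    1    2    3    4    5
  d   1    1    2    3    4    5
  a   2    2    2    3    4    5
  a   3    3    3    3    4    5
  e   4    4    4    4    4    5
  a   5    5    5    5    5    5
  c   6    6    6    5    6    5
Edit distance = dp[6][5] = 5

5


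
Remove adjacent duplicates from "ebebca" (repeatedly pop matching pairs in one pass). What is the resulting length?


Input: ebebca
Stack-based adjacent duplicate removal:
  Read 'e': push. Stack: e
  Read 'b': push. Stack: eb
  Read 'e': push. Stack: ebe
  Read 'b': push. Stack: ebeb
  Read 'c': push. Stack: ebebc
  Read 'a': push. Stack: ebebca
Final stack: "ebebca" (length 6)

6


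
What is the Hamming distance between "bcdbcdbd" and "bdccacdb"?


Comparing "bcdbcdbd" and "bdccacdb" position by position:
  Position 0: 'b' vs 'b' => same
  Position 1: 'c' vs 'd' => differ
  Position 2: 'd' vs 'c' => differ
  Position 3: 'b' vs 'c' => differ
  Position 4: 'c' vs 'a' => differ
  Position 5: 'd' vs 'c' => differ
  Position 6: 'b' vs 'd' => differ
  Position 7: 'd' vs 'b' => differ
Total differences (Hamming distance): 7

7


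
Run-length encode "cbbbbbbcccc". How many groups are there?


Input: cbbbbbbcccc
Scanning for consecutive runs:
  Group 1: 'c' x 1 (positions 0-0)
  Group 2: 'b' x 6 (positions 1-6)
  Group 3: 'c' x 4 (positions 7-10)
Total groups: 3

3


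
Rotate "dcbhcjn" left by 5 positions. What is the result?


Input: "dcbhcjn", rotate left by 5
First 5 characters: "dcbhc"
Remaining characters: "jn"
Concatenate remaining + first: "jn" + "dcbhc" = "jndcbhc"

jndcbhc


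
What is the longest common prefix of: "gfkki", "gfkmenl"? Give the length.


Words: gfkki, gfkmenl
  Position 0: all 'g' => match
  Position 1: all 'f' => match
  Position 2: all 'k' => match
  Position 3: ('k', 'm') => mismatch, stop
LCP = "gfk" (length 3)

3


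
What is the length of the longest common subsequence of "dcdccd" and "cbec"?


LCS of "dcdccd" and "cbec"
DP table:
           c    b    e    c
      0    0    0    0    0
  d   0    0    0    0    0
  c   0    1    1    1    1
  d   0    1    1    1    1
  c   0    1    1    1    2
  c   0    1    1    1    2
  d   0    1    1    1    2
LCS length = dp[6][4] = 2

2


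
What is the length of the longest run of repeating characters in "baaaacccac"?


Input: "baaaacccac"
Scanning for longest run:
  Position 1 ('a'): new char, reset run to 1
  Position 2 ('a'): continues run of 'a', length=2
  Position 3 ('a'): continues run of 'a', length=3
  Position 4 ('a'): continues run of 'a', length=4
  Position 5 ('c'): new char, reset run to 1
  Position 6 ('c'): continues run of 'c', length=2
  Position 7 ('c'): continues run of 'c', length=3
  Position 8 ('a'): new char, reset run to 1
  Position 9 ('c'): new char, reset run to 1
Longest run: 'a' with length 4

4


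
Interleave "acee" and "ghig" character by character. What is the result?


Interleaving "acee" and "ghig":
  Position 0: 'a' from first, 'g' from second => "ag"
  Position 1: 'c' from first, 'h' from second => "ch"
  Position 2: 'e' from first, 'i' from second => "ei"
  Position 3: 'e' from first, 'g' from second => "eg"
Result: agcheieg

agcheieg


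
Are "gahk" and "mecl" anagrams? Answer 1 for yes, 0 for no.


Strings: "gahk", "mecl"
Sorted first:  aghk
Sorted second: celm
Differ at position 0: 'a' vs 'c' => not anagrams

0


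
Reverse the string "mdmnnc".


Input: mdmnnc
Reading characters right to left:
  Position 5: 'c'
  Position 4: 'n'
  Position 3: 'n'
  Position 2: 'm'
  Position 1: 'd'
  Position 0: 'm'
Reversed: cnnmdm

cnnmdm


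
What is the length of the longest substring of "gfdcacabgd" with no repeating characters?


Input: "gfdcacabgd"
Sliding window (track last position of each char):
  Position 0 ('g'): window [0,0] length 1 -- new best
  Position 1 ('f'): window [0,1] length 2 -- new best
  Position 2 ('d'): window [0,2] length 3 -- new best
  Position 3 ('c'): window [0,3] length 4 -- new best
  Position 4 ('a'): window [0,4] length 5 -- new best
  Position 5 ('c'): repeat (last at 3), move window start to 4
  Position 5 ('c'): window [4,5] length 2
  Position 6 ('a'): repeat (last at 4), move window start to 5
  Position 6 ('a'): window [5,6] length 2
  Position 7 ('b'): window [5,7] length 3
  Position 8 ('g'): window [5,8] length 4
  Position 9 ('d'): window [5,9] length 5
Longest substring with no repeats: "gfdca" with length 5

5


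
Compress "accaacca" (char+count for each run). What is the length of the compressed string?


Input: accaacca
Runs:
  'a' x 1 => "a1"
  'c' x 2 => "c2"
  'a' x 2 => "a2"
  'c' x 2 => "c2"
  'a' x 1 => "a1"
Compressed: "a1c2a2c2a1"
Compressed length: 10

10


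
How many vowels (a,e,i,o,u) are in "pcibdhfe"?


Input: pcibdhfe
Checking each character:
  'p' at position 0: consonant
  'c' at position 1: consonant
  'i' at position 2: vowel (running total: 1)
  'b' at position 3: consonant
  'd' at position 4: consonant
  'h' at position 5: consonant
  'f' at position 6: consonant
  'e' at position 7: vowel (running total: 2)
Total vowels: 2

2


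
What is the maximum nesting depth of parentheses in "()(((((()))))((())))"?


Input: "()(((((()))))((())))"
Tracking depth:
  Position 0 '(': depth becomes 1
  Position 1 ')': depth becomes 0
  Position 2 '(': depth becomes 1
  Position 3 '(': depth becomes 2
  Position 4 '(': depth becomes 3
  Position 5 '(': depth becomes 4
  Position 6 '(': depth becomes 5
  Position 7 '(': depth becomes 6
  Position 8 ')': depth becomes 5
  Position 9 ')': depth becomes 4
  Position 10 ')': depth becomes 3
  Position 11 ')': depth becomes 2
  Position 12 ')': depth becomes 1
  Position 13 '(': depth becomes 2
  Position 14 '(': depth becomes 3
  Position 15 '(': depth becomes 4
  Position 16 ')': depth becomes 3
  Position 17 ')': depth becomes 2
  Position 18 ')': depth becomes 1
  Position 19 ')': depth becomes 0
Maximum depth reached: 6

6


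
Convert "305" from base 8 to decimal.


Input: "305" in base 8
Positional expansion:
  Digit '3' (value 3) x 8^2 = 192
  Digit '0' (value 0) x 8^1 = 0
  Digit '5' (value 5) x 8^0 = 5
Sum = 197

197


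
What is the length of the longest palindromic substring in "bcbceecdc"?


Input: "bcbceecdc"
Checking substrings for palindromes:
  [3:7] "ceec" (len 4) => palindrome
  [0:3] "bcb" (len 3) => palindrome
  [1:4] "cbc" (len 3) => palindrome
  [6:9] "cdc" (len 3) => palindrome
  [4:6] "ee" (len 2) => palindrome
Longest palindromic substring: "ceec" with length 4

4


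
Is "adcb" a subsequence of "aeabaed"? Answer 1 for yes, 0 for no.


Check if "adcb" is a subsequence of "aeabaed"
Greedy scan:
  Position 0 ('a'): matches sub[0] = 'a'
  Position 1 ('e'): no match needed
  Position 2 ('a'): no match needed
  Position 3 ('b'): no match needed
  Position 4 ('a'): no match needed
  Position 5 ('e'): no match needed
  Position 6 ('d'): matches sub[1] = 'd'
Only matched 2/4 characters => not a subsequence

0


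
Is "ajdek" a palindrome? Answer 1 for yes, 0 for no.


Input: ajdek
Reversed: kedja
  Compare pos 0 ('a') with pos 4 ('k'): MISMATCH
  Compare pos 1 ('j') with pos 3 ('e'): MISMATCH
Result: not a palindrome

0


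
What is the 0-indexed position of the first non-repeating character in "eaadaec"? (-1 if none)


Input: eaadaec
Character frequencies:
  'a': 3
  'c': 1
  'd': 1
  'e': 2
Scanning left to right for freq == 1:
  Position 0 ('e'): freq=2, skip
  Position 1 ('a'): freq=3, skip
  Position 2 ('a'): freq=3, skip
  Position 3 ('d'): unique! => answer = 3

3


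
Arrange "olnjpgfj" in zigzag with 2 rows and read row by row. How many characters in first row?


Zigzag "olnjpgfj" into 2 rows:
Placing characters:
  'o' => row 0
  'l' => row 1
  'n' => row 0
  'j' => row 1
  'p' => row 0
  'g' => row 1
  'f' => row 0
  'j' => row 1
Rows:
  Row 0: "onpf"
  Row 1: "ljgj"
First row length: 4

4


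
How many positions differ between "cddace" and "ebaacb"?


Comparing "cddace" and "ebaacb" position by position:
  Position 0: 'c' vs 'e' => DIFFER
  Position 1: 'd' vs 'b' => DIFFER
  Position 2: 'd' vs 'a' => DIFFER
  Position 3: 'a' vs 'a' => same
  Position 4: 'c' vs 'c' => same
  Position 5: 'e' vs 'b' => DIFFER
Positions that differ: 4

4


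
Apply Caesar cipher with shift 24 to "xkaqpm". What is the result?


Caesar cipher: shift "xkaqpm" by 24
  'x' (pos 23) + 24 = pos 21 = 'v'
  'k' (pos 10) + 24 = pos 8 = 'i'
  'a' (pos 0) + 24 = pos 24 = 'y'
  'q' (pos 16) + 24 = pos 14 = 'o'
  'p' (pos 15) + 24 = pos 13 = 'n'
  'm' (pos 12) + 24 = pos 10 = 'k'
Result: viyonk

viyonk


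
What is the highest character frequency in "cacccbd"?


Input: cacccbd
Character counts:
  'a': 1
  'b': 1
  'c': 4
  'd': 1
Maximum frequency: 4

4


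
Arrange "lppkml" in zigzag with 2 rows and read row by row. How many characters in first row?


Zigzag "lppkml" into 2 rows:
Placing characters:
  'l' => row 0
  'p' => row 1
  'p' => row 0
  'k' => row 1
  'm' => row 0
  'l' => row 1
Rows:
  Row 0: "lpm"
  Row 1: "pkl"
First row length: 3

3


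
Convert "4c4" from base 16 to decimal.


Input: "4c4" in base 16
Positional expansion:
  Digit '4' (value 4) x 16^2 = 1024
  Digit 'c' (value 12) x 16^1 = 192
  Digit '4' (value 4) x 16^0 = 4
Sum = 1220

1220


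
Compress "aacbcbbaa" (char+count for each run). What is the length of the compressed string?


Input: aacbcbbaa
Runs:
  'a' x 2 => "a2"
  'c' x 1 => "c1"
  'b' x 1 => "b1"
  'c' x 1 => "c1"
  'b' x 2 => "b2"
  'a' x 2 => "a2"
Compressed: "a2c1b1c1b2a2"
Compressed length: 12

12


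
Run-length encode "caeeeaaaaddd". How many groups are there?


Input: caeeeaaaaddd
Scanning for consecutive runs:
  Group 1: 'c' x 1 (positions 0-0)
  Group 2: 'a' x 1 (positions 1-1)
  Group 3: 'e' x 3 (positions 2-4)
  Group 4: 'a' x 4 (positions 5-8)
  Group 5: 'd' x 3 (positions 9-11)
Total groups: 5

5


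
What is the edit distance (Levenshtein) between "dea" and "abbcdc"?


Computing edit distance: "dea" -> "abbcdc"
DP table:
           a    b    b    c    d    c
      0    1    2    3    4    5    6
  d   1    1    2    3    4    4    5
  e   2    2    2    3    4    5    5
  a   3    2    3    3    4    5    6
Edit distance = dp[3][6] = 6

6


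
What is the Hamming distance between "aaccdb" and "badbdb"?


Comparing "aaccdb" and "badbdb" position by position:
  Position 0: 'a' vs 'b' => differ
  Position 1: 'a' vs 'a' => same
  Position 2: 'c' vs 'd' => differ
  Position 3: 'c' vs 'b' => differ
  Position 4: 'd' vs 'd' => same
  Position 5: 'b' vs 'b' => same
Total differences (Hamming distance): 3

3


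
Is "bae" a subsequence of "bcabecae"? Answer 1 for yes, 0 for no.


Check if "bae" is a subsequence of "bcabecae"
Greedy scan:
  Position 0 ('b'): matches sub[0] = 'b'
  Position 1 ('c'): no match needed
  Position 2 ('a'): matches sub[1] = 'a'
  Position 3 ('b'): no match needed
  Position 4 ('e'): matches sub[2] = 'e'
  Position 5 ('c'): no match needed
  Position 6 ('a'): no match needed
  Position 7 ('e'): no match needed
All 3 characters matched => is a subsequence

1


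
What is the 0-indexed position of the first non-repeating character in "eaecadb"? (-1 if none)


Input: eaecadb
Character frequencies:
  'a': 2
  'b': 1
  'c': 1
  'd': 1
  'e': 2
Scanning left to right for freq == 1:
  Position 0 ('e'): freq=2, skip
  Position 1 ('a'): freq=2, skip
  Position 2 ('e'): freq=2, skip
  Position 3 ('c'): unique! => answer = 3

3


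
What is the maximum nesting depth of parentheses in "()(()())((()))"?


Input: "()(()())((()))"
Tracking depth:
  Position 0 '(': depth becomes 1
  Position 1 ')': depth becomes 0
  Position 2 '(': depth becomes 1
  Position 3 '(': depth becomes 2
  Position 4 ')': depth becomes 1
  Position 5 '(': depth becomes 2
  Position 6 ')': depth becomes 1
  Position 7 ')': depth becomes 0
  Position 8 '(': depth becomes 1
  Position 9 '(': depth becomes 2
  Position 10 '(': depth becomes 3
  Position 11 ')': depth becomes 2
  Position 12 ')': depth becomes 1
  Position 13 ')': depth becomes 0
Maximum depth reached: 3

3


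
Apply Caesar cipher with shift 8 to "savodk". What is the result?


Caesar cipher: shift "savodk" by 8
  's' (pos 18) + 8 = pos 0 = 'a'
  'a' (pos 0) + 8 = pos 8 = 'i'
  'v' (pos 21) + 8 = pos 3 = 'd'
  'o' (pos 14) + 8 = pos 22 = 'w'
  'd' (pos 3) + 8 = pos 11 = 'l'
  'k' (pos 10) + 8 = pos 18 = 's'
Result: aidwls

aidwls


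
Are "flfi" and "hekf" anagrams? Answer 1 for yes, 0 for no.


Strings: "flfi", "hekf"
Sorted first:  ffil
Sorted second: efhk
Differ at position 0: 'f' vs 'e' => not anagrams

0


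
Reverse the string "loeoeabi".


Input: loeoeabi
Reading characters right to left:
  Position 7: 'i'
  Position 6: 'b'
  Position 5: 'a'
  Position 4: 'e'
  Position 3: 'o'
  Position 2: 'e'
  Position 1: 'o'
  Position 0: 'l'
Reversed: ibaeoeol

ibaeoeol


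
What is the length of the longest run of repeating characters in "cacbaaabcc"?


Input: "cacbaaabcc"
Scanning for longest run:
  Position 1 ('a'): new char, reset run to 1
  Position 2 ('c'): new char, reset run to 1
  Position 3 ('b'): new char, reset run to 1
  Position 4 ('a'): new char, reset run to 1
  Position 5 ('a'): continues run of 'a', length=2
  Position 6 ('a'): continues run of 'a', length=3
  Position 7 ('b'): new char, reset run to 1
  Position 8 ('c'): new char, reset run to 1
  Position 9 ('c'): continues run of 'c', length=2
Longest run: 'a' with length 3

3


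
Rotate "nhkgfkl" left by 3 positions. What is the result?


Input: "nhkgfkl", rotate left by 3
First 3 characters: "nhk"
Remaining characters: "gfkl"
Concatenate remaining + first: "gfkl" + "nhk" = "gfklnhk"

gfklnhk


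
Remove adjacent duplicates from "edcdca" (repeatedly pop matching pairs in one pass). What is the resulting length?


Input: edcdca
Stack-based adjacent duplicate removal:
  Read 'e': push. Stack: e
  Read 'd': push. Stack: ed
  Read 'c': push. Stack: edc
  Read 'd': push. Stack: edcd
  Read 'c': push. Stack: edcdc
  Read 'a': push. Stack: edcdca
Final stack: "edcdca" (length 6)

6


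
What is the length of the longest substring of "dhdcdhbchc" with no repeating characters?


Input: "dhdcdhbchc"
Sliding window (track last position of each char):
  Position 0 ('d'): window [0,0] length 1 -- new best
  Position 1 ('h'): window [0,1] length 2 -- new best
  Position 2 ('d'): repeat (last at 0), move window start to 1
  Position 2 ('d'): window [1,2] length 2
  Position 3 ('c'): window [1,3] length 3 -- new best
  Position 4 ('d'): repeat (last at 2), move window start to 3
  Position 4 ('d'): window [3,4] length 2
  Position 5 ('h'): window [3,5] length 3
  Position 6 ('b'): window [3,6] length 4 -- new best
  Position 7 ('c'): repeat (last at 3), move window start to 4
  Position 7 ('c'): window [4,7] length 4
  Position 8 ('h'): repeat (last at 5), move window start to 6
  Position 8 ('h'): window [6,8] length 3
  Position 9 ('c'): repeat (last at 7), move window start to 8
  Position 9 ('c'): window [8,9] length 2
Longest substring with no repeats: "cdhb" with length 4

4


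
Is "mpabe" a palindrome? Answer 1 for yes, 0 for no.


Input: mpabe
Reversed: ebapm
  Compare pos 0 ('m') with pos 4 ('e'): MISMATCH
  Compare pos 1 ('p') with pos 3 ('b'): MISMATCH
Result: not a palindrome

0


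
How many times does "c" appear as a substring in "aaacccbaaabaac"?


Searching for "c" in "aaacccbaaabaac"
Scanning each position:
  Position 0: "a" => no
  Position 1: "a" => no
  Position 2: "a" => no
  Position 3: "c" => MATCH
  Position 4: "c" => MATCH
  Position 5: "c" => MATCH
  Position 6: "b" => no
  Position 7: "a" => no
  Position 8: "a" => no
  Position 9: "a" => no
  Position 10: "b" => no
  Position 11: "a" => no
  Position 12: "a" => no
  Position 13: "c" => MATCH
Total occurrences: 4

4


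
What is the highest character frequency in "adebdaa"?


Input: adebdaa
Character counts:
  'a': 3
  'b': 1
  'd': 2
  'e': 1
Maximum frequency: 3

3


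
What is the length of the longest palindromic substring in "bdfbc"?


Input: "bdfbc"
Checking substrings for palindromes:
  No multi-char palindromic substrings found
Longest palindromic substring: "b" with length 1

1


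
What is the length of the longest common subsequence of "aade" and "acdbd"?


LCS of "aade" and "acdbd"
DP table:
           a    c    d    b    d
      0    0    0    0    0    0
  a   0    1    1    1    1    1
  a   0    1    1    1    1    1
  d   0    1    1    2    2    2
  e   0    1    1    2    2    2
LCS length = dp[4][5] = 2

2


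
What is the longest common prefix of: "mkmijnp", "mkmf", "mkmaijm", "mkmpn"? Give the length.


Words: mkmijnp, mkmf, mkmaijm, mkmpn
  Position 0: all 'm' => match
  Position 1: all 'k' => match
  Position 2: all 'm' => match
  Position 3: ('i', 'f', 'a', 'p') => mismatch, stop
LCP = "mkm" (length 3)

3


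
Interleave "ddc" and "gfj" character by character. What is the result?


Interleaving "ddc" and "gfj":
  Position 0: 'd' from first, 'g' from second => "dg"
  Position 1: 'd' from first, 'f' from second => "df"
  Position 2: 'c' from first, 'j' from second => "cj"
Result: dgdfcj

dgdfcj


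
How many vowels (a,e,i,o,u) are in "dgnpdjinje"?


Input: dgnpdjinje
Checking each character:
  'd' at position 0: consonant
  'g' at position 1: consonant
  'n' at position 2: consonant
  'p' at position 3: consonant
  'd' at position 4: consonant
  'j' at position 5: consonant
  'i' at position 6: vowel (running total: 1)
  'n' at position 7: consonant
  'j' at position 8: consonant
  'e' at position 9: vowel (running total: 2)
Total vowels: 2

2
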